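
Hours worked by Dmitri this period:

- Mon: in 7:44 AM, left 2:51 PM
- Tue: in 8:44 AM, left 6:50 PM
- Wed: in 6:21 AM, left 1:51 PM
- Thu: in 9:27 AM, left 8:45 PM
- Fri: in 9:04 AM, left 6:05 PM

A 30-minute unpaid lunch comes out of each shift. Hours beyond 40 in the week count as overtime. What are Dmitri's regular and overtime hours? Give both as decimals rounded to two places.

Mon: 7:44 AM–2:51 PM = 7 h 7 min; less 30 min break → 6 h 37 min
Tue: 8:44 AM–6:50 PM = 10 h 6 min; less 30 min break → 9 h 36 min
Wed: 6:21 AM–1:51 PM = 7 h 30 min; less 30 min break → 7 h 0 min
Thu: 9:27 AM–8:45 PM = 11 h 18 min; less 30 min break → 10 h 48 min
Fri: 9:04 AM–6:05 PM = 9 h 1 min; less 30 min break → 8 h 31 min
Total worked: 42 h 32 min = 42.53 h.
Threshold 40 h → overtime 2 h 32 min, regular 40 h 0 min.

Regular 40.00 hours, overtime 2.53 hours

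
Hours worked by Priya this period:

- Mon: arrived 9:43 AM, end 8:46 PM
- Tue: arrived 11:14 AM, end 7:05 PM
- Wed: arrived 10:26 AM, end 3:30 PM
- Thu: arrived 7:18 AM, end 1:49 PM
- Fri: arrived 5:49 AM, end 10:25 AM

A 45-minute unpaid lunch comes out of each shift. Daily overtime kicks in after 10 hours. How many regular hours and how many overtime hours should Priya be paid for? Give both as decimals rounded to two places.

Mon: 9:43 AM–8:46 PM = 11 h 3 min; less 45 min break → 10 h 18 min
Tue: 11:14 AM–7:05 PM = 7 h 51 min; less 45 min break → 7 h 6 min
Wed: 10:26 AM–3:30 PM = 5 h 4 min; less 45 min break → 4 h 19 min
Thu: 7:18 AM–1:49 PM = 6 h 31 min; less 45 min break → 5 h 46 min
Fri: 5:49 AM–10:25 AM = 4 h 36 min; less 45 min break → 3 h 51 min
Mon reg 10 h 0 min / OT 0 h 18 min; Tue reg 7 h 6 min / OT 0 h 0 min; Wed reg 4 h 19 min / OT 0 h 0 min; Thu reg 5 h 46 min / OT 0 h 0 min; Fri reg 3 h 51 min / OT 0 h 0 min.
Totals: regular 31 h 2 min, overtime 0 h 18 min.

Regular 31.03 hours, overtime 0.30 hours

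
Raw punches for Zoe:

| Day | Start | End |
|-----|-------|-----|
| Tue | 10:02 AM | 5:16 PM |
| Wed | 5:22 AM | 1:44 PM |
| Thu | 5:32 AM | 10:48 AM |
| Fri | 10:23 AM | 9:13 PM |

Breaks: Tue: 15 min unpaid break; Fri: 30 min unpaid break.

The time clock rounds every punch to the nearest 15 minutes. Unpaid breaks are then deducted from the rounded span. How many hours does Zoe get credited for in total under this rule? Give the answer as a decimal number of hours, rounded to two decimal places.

Tue: in 10:02 AM→10:00 AM, out 5:16 PM→5:15 PM; 7 h 15 min − 15 min = 7 h 0 min
Wed: in 5:22 AM→5:15 AM, out 1:44 PM→1:45 PM; 8 h 30 min
Thu: in 5:32 AM→5:30 AM, out 10:48 AM→10:45 AM; 5 h 15 min
Fri: in 10:23 AM→10:30 AM, out 9:13 PM→9:15 PM; 10 h 45 min − 30 min = 10 h 15 min
Total credited: 31 h 0 min.

31.00 hours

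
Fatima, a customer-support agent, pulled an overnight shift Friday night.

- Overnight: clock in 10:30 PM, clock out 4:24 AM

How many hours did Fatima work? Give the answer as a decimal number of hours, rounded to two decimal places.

Overnight: 10:30 PM → midnight = 1 h 30 min; midnight → 4:24 AM = 4 h 24 min; span 5 h 54 min

5.90 hours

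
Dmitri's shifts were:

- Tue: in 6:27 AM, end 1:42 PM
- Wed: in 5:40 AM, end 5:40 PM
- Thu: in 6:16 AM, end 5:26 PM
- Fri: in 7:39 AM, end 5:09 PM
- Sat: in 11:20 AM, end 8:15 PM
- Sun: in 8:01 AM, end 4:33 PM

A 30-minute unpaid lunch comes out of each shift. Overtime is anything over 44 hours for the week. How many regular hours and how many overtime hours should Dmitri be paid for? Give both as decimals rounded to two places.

Regular 44.00 hours, overtime 10.37 hours

Tue: 6:27 AM–1:42 PM = 7 h 15 min; less 30 min break → 6 h 45 min
Wed: 5:40 AM–5:40 PM = 12 h 0 min; less 30 min break → 11 h 30 min
Thu: 6:16 AM–5:26 PM = 11 h 10 min; less 30 min break → 10 h 40 min
Fri: 7:39 AM–5:09 PM = 9 h 30 min; less 30 min break → 9 h 0 min
Sat: 11:20 AM–8:15 PM = 8 h 55 min; less 30 min break → 8 h 25 min
Sun: 8:01 AM–4:33 PM = 8 h 32 min; less 30 min break → 8 h 2 min
Total worked: 54 h 22 min = 54.37 h.
Threshold 44 h → overtime 10 h 22 min, regular 44 h 0 min.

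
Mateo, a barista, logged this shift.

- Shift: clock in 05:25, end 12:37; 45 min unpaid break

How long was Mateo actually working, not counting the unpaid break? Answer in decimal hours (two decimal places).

6.45 hours

Shift: 05:25–12:37 = 7 h 12 min; less 45 min break → 6 h 27 min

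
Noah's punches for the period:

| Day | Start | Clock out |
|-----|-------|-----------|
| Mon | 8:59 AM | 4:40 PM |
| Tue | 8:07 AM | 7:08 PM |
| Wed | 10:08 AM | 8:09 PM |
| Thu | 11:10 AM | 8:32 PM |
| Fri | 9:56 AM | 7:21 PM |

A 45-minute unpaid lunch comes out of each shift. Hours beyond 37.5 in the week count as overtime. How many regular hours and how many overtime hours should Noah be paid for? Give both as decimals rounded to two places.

Mon: 8:59 AM–4:40 PM = 7 h 41 min; less 45 min break → 6 h 56 min
Tue: 8:07 AM–7:08 PM = 11 h 1 min; less 45 min break → 10 h 16 min
Wed: 10:08 AM–8:09 PM = 10 h 1 min; less 45 min break → 9 h 16 min
Thu: 11:10 AM–8:32 PM = 9 h 22 min; less 45 min break → 8 h 37 min
Fri: 9:56 AM–7:21 PM = 9 h 25 min; less 45 min break → 8 h 40 min
Total worked: 43 h 45 min = 43.75 h.
Threshold 37.5 h → overtime 6 h 15 min, regular 37 h 30 min.

Regular 37.50 hours, overtime 6.25 hours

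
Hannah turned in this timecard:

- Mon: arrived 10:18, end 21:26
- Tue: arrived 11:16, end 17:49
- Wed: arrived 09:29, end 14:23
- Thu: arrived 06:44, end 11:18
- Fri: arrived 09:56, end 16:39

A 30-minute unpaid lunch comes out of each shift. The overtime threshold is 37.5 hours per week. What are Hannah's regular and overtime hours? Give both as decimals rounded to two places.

Mon: 10:18–21:26 = 11 h 8 min; less 30 min break → 10 h 38 min
Tue: 11:16–17:49 = 6 h 33 min; less 30 min break → 6 h 3 min
Wed: 09:29–14:23 = 4 h 54 min; less 30 min break → 4 h 24 min
Thu: 06:44–11:18 = 4 h 34 min; less 30 min break → 4 h 4 min
Fri: 09:56–16:39 = 6 h 43 min; less 30 min break → 6 h 13 min
Total worked: 31 h 22 min = 31.37 h.
Threshold 37.5 h → overtime 0 h 0 min, regular 31 h 22 min.

Regular 31.37 hours, overtime 0.00 hours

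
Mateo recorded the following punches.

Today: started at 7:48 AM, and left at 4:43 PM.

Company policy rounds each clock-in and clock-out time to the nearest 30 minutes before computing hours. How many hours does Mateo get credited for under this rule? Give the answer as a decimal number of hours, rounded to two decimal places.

8.50 hours

Today: in 7:48 AM→8:00 AM, out 4:43 PM→4:30 PM; 8 h 30 min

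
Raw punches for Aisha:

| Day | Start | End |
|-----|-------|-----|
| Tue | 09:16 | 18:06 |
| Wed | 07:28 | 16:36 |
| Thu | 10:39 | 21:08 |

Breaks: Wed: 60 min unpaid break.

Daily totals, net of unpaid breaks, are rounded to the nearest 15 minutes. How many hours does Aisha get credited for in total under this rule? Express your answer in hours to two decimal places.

27.50 hours

Tue: 09:16–18:06 = 8 h 50 min → rounds to 8 h 45 min
Wed: 07:28–16:36 = 9 h 8 min − 60 min = 8 h 8 min → rounds to 8 h 15 min
Thu: 10:39–21:08 = 10 h 29 min → rounds to 10 h 30 min
Total credited: 27 h 30 min.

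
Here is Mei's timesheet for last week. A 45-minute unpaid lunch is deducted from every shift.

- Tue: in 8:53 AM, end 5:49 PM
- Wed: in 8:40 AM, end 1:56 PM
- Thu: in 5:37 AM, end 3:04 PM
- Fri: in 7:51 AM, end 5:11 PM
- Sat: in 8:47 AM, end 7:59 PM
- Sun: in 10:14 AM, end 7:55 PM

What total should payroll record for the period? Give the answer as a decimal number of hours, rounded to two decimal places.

49.37 hours

Tue: 8:53 AM–5:49 PM = 8 h 56 min; less 45 min break → 8 h 11 min
Wed: 8:40 AM–1:56 PM = 5 h 16 min; less 45 min break → 4 h 31 min
Thu: 5:37 AM–3:04 PM = 9 h 27 min; less 45 min break → 8 h 42 min
Fri: 7:51 AM–5:11 PM = 9 h 20 min; less 45 min break → 8 h 35 min
Sat: 8:47 AM–7:59 PM = 11 h 12 min; less 45 min break → 10 h 27 min
Sun: 10:14 AM–7:55 PM = 9 h 41 min; less 45 min break → 8 h 56 min
Total: 8 h 11 min + 4 h 31 min + 8 h 42 min + 8 h 35 min + 10 h 27 min + 8 h 56 min = 49 h 22 min.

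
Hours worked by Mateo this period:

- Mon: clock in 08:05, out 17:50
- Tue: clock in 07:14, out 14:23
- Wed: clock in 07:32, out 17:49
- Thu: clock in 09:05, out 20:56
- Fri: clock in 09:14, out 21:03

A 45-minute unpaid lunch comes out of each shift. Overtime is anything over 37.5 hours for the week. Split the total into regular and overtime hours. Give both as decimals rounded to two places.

Mon: 08:05–17:50 = 9 h 45 min; less 45 min break → 9 h 0 min
Tue: 07:14–14:23 = 7 h 9 min; less 45 min break → 6 h 24 min
Wed: 07:32–17:49 = 10 h 17 min; less 45 min break → 9 h 32 min
Thu: 09:05–20:56 = 11 h 51 min; less 45 min break → 11 h 6 min
Fri: 09:14–21:03 = 11 h 49 min; less 45 min break → 11 h 4 min
Total worked: 47 h 6 min = 47.10 h.
Threshold 37.5 h → overtime 9 h 36 min, regular 37 h 30 min.

Regular 37.50 hours, overtime 9.60 hours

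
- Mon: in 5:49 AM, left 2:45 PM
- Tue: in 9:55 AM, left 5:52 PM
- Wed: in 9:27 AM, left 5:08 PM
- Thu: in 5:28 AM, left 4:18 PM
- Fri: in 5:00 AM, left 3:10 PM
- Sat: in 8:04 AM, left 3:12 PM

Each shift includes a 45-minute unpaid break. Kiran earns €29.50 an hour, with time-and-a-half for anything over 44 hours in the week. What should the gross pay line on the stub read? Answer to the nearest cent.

Mon: 5:49 AM–2:45 PM = 8 h 56 min; less 45 min break → 8 h 11 min
Tue: 9:55 AM–5:52 PM = 7 h 57 min; less 45 min break → 7 h 12 min
Wed: 9:27 AM–5:08 PM = 7 h 41 min; less 45 min break → 6 h 56 min
Thu: 5:28 AM–4:18 PM = 10 h 50 min; less 45 min break → 10 h 5 min
Fri: 5:00 AM–3:10 PM = 10 h 10 min; less 45 min break → 9 h 25 min
Sat: 8:04 AM–3:12 PM = 7 h 8 min; less 45 min break → 6 h 23 min
Total worked: 48 h 12 min = 2892 min.
Regular 44 h 0 min = 2640 min at €29.50/h; overtime 4 h 12 min = 252 min at €44.25/h.
Pay = (2640 × €29.50 + 252 × €44.25) ÷ 60 = €1483.85.

€1483.85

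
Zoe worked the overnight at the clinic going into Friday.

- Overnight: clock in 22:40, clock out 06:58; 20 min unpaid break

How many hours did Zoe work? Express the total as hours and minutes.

Overnight: 22:40 → midnight = 1 h 20 min; midnight → 06:58 = 6 h 58 min; span 8 h 18 min; less 20 min break → 7 h 58 min

7 h 58 min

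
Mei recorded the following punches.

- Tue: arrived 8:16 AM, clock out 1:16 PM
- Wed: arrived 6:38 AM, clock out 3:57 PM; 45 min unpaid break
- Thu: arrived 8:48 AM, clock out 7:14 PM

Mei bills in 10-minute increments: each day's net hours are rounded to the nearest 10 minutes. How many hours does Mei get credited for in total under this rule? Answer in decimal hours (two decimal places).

Tue: 8:16 AM–1:16 PM = 5 h 0 min → rounds to 5 h 0 min
Wed: 6:38 AM–3:57 PM = 9 h 19 min − 45 min = 8 h 34 min → rounds to 8 h 30 min
Thu: 8:48 AM–7:14 PM = 10 h 26 min → rounds to 10 h 30 min
Total credited: 24 h 0 min.

24.00 hours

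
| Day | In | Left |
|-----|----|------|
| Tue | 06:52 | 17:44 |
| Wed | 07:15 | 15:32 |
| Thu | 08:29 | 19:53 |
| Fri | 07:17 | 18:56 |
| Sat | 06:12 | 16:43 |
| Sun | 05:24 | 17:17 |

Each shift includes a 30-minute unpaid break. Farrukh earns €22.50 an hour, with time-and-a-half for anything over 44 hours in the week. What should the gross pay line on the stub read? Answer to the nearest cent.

€1584.00

Tue: 06:52–17:44 = 10 h 52 min; less 30 min break → 10 h 22 min
Wed: 07:15–15:32 = 8 h 17 min; less 30 min break → 7 h 47 min
Thu: 08:29–19:53 = 11 h 24 min; less 30 min break → 10 h 54 min
Fri: 07:17–18:56 = 11 h 39 min; less 30 min break → 11 h 9 min
Sat: 06:12–16:43 = 10 h 31 min; less 30 min break → 10 h 1 min
Sun: 05:24–17:17 = 11 h 53 min; less 30 min break → 11 h 23 min
Total worked: 61 h 36 min = 3696 min.
Regular 44 h 0 min = 2640 min at €22.50/h; overtime 17 h 36 min = 1056 min at €33.75/h.
Pay = (2640 × €22.50 + 1056 × €33.75) ÷ 60 = €1584.00.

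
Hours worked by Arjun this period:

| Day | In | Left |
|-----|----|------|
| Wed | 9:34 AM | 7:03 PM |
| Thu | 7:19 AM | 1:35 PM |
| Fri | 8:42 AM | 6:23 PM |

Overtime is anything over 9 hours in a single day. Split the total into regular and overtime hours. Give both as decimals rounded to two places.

Regular 24.27 hours, overtime 1.17 hours

Wed: 9:34 AM–7:03 PM = 9 h 29 min
Thu: 7:19 AM–1:35 PM = 6 h 16 min
Fri: 8:42 AM–6:23 PM = 9 h 41 min
Wed reg 9 h 0 min / OT 0 h 29 min; Thu reg 6 h 16 min / OT 0 h 0 min; Fri reg 9 h 0 min / OT 0 h 41 min.
Totals: regular 24 h 16 min, overtime 1 h 10 min.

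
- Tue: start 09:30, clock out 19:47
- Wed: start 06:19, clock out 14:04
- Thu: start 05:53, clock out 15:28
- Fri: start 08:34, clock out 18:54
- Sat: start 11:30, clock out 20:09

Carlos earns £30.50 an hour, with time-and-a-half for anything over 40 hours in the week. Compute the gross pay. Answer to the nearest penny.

Tue: 09:30–19:47 = 10 h 17 min
Wed: 06:19–14:04 = 7 h 45 min
Thu: 05:53–15:28 = 9 h 35 min
Fri: 08:34–18:54 = 10 h 20 min
Sat: 11:30–20:09 = 8 h 39 min
Total worked: 46 h 36 min = 2796 min.
Regular 40 h 0 min = 2400 min at £30.50/h; overtime 6 h 36 min = 396 min at £45.75/h.
Pay = (2400 × £30.50 + 396 × £45.75) ÷ 60 = £1521.95.

£1521.95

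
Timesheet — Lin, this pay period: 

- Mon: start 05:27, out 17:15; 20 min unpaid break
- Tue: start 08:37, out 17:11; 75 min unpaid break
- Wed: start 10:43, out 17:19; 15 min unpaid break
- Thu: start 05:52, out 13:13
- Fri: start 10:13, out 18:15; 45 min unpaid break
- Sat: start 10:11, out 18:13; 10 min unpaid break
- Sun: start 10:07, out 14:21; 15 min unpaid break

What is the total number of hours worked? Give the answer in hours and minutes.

51 h 37 min

Mon: 05:27–17:15 = 11 h 48 min; less 20 min break → 11 h 28 min
Tue: 08:37–17:11 = 8 h 34 min; less 75 min break → 7 h 19 min
Wed: 10:43–17:19 = 6 h 36 min; less 15 min break → 6 h 21 min
Thu: 05:52–13:13 = 7 h 21 min
Fri: 10:13–18:15 = 8 h 2 min; less 45 min break → 7 h 17 min
Sat: 10:11–18:13 = 8 h 2 min; less 10 min break → 7 h 52 min
Sun: 10:07–14:21 = 4 h 14 min; less 15 min break → 3 h 59 min
Total: 11 h 28 min + 7 h 19 min + 6 h 21 min + 7 h 21 min + 7 h 17 min + 7 h 52 min + 3 h 59 min = 51 h 37 min.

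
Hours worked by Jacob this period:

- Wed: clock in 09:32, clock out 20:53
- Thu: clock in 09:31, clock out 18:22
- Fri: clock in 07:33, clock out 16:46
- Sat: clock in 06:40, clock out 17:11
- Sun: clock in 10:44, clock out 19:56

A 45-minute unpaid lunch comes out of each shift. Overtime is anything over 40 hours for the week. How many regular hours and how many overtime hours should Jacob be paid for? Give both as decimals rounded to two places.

Wed: 09:32–20:53 = 11 h 21 min; less 45 min break → 10 h 36 min
Thu: 09:31–18:22 = 8 h 51 min; less 45 min break → 8 h 6 min
Fri: 07:33–16:46 = 9 h 13 min; less 45 min break → 8 h 28 min
Sat: 06:40–17:11 = 10 h 31 min; less 45 min break → 9 h 46 min
Sun: 10:44–19:56 = 9 h 12 min; less 45 min break → 8 h 27 min
Total worked: 45 h 23 min = 45.38 h.
Threshold 40 h → overtime 5 h 23 min, regular 40 h 0 min.

Regular 40.00 hours, overtime 5.38 hours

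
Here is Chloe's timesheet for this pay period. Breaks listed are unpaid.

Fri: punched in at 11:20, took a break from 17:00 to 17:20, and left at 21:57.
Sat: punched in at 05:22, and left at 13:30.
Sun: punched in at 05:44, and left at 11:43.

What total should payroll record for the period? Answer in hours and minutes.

24 h 24 min

Fri: 11:20–21:57 = 10 h 37 min; less 20 min break → 10 h 17 min
Sat: 05:22–13:30 = 8 h 8 min
Sun: 05:44–11:43 = 5 h 59 min
Total: 10 h 17 min + 8 h 8 min + 5 h 59 min = 24 h 24 min.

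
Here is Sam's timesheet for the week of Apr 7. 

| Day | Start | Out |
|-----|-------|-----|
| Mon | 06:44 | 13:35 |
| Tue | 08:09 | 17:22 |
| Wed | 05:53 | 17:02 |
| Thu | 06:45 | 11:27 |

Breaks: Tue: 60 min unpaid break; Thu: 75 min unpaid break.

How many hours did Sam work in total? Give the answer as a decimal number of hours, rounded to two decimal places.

Mon: 06:44–13:35 = 6 h 51 min
Tue: 08:09–17:22 = 9 h 13 min; less 60 min break → 8 h 13 min
Wed: 05:53–17:02 = 11 h 9 min
Thu: 06:45–11:27 = 4 h 42 min; less 75 min break → 3 h 27 min
Total: 6 h 51 min + 8 h 13 min + 11 h 9 min + 3 h 27 min = 29 h 40 min.

29.67 hours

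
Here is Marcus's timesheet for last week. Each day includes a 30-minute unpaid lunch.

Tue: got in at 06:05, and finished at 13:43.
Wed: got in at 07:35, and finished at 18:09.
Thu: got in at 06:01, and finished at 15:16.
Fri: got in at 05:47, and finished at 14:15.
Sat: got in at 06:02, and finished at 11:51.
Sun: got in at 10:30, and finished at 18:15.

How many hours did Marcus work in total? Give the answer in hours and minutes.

46 h 29 min

Tue: 06:05–13:43 = 7 h 38 min; less 30 min break → 7 h 8 min
Wed: 07:35–18:09 = 10 h 34 min; less 30 min break → 10 h 4 min
Thu: 06:01–15:16 = 9 h 15 min; less 30 min break → 8 h 45 min
Fri: 05:47–14:15 = 8 h 28 min; less 30 min break → 7 h 58 min
Sat: 06:02–11:51 = 5 h 49 min; less 30 min break → 5 h 19 min
Sun: 10:30–18:15 = 7 h 45 min; less 30 min break → 7 h 15 min
Total: 7 h 8 min + 10 h 4 min + 8 h 45 min + 7 h 58 min + 5 h 19 min + 7 h 15 min = 46 h 29 min.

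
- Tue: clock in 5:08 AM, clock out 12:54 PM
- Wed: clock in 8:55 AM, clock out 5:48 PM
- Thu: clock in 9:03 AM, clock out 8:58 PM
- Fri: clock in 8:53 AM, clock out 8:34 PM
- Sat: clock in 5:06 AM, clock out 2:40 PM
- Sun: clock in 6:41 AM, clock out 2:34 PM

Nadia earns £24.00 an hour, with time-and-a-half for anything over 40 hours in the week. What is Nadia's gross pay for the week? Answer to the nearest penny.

£1597.20

Tue: 5:08 AM–12:54 PM = 7 h 46 min
Wed: 8:55 AM–5:48 PM = 8 h 53 min
Thu: 9:03 AM–8:58 PM = 11 h 55 min
Fri: 8:53 AM–8:34 PM = 11 h 41 min
Sat: 5:06 AM–2:40 PM = 9 h 34 min
Sun: 6:41 AM–2:34 PM = 7 h 53 min
Total worked: 57 h 42 min = 3462 min.
Regular 40 h 0 min = 2400 min at £24.00/h; overtime 17 h 42 min = 1062 min at £36.00/h.
Pay = (2400 × £24.00 + 1062 × £36.00) ÷ 60 = £1597.20.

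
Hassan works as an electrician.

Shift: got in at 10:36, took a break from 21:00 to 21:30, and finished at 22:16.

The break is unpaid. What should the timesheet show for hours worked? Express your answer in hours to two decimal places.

11.17 hours

Shift: 10:36–22:16 = 11 h 40 min; less 30 min break → 11 h 10 min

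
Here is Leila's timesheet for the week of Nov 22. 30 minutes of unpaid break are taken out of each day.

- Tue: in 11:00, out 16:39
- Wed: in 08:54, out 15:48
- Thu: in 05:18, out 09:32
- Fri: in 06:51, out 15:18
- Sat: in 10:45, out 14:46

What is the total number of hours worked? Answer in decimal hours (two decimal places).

Tue: 11:00–16:39 = 5 h 39 min; less 30 min break → 5 h 9 min
Wed: 08:54–15:48 = 6 h 54 min; less 30 min break → 6 h 24 min
Thu: 05:18–09:32 = 4 h 14 min; less 30 min break → 3 h 44 min
Fri: 06:51–15:18 = 8 h 27 min; less 30 min break → 7 h 57 min
Sat: 10:45–14:46 = 4 h 1 min; less 30 min break → 3 h 31 min
Total: 5 h 9 min + 6 h 24 min + 3 h 44 min + 7 h 57 min + 3 h 31 min = 26 h 45 min.

26.75 hours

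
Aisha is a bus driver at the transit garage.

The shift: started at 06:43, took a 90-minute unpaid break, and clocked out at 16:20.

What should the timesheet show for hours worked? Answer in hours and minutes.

The shift: 06:43–16:20 = 9 h 37 min; less 90 min break → 8 h 7 min

8 h 7 min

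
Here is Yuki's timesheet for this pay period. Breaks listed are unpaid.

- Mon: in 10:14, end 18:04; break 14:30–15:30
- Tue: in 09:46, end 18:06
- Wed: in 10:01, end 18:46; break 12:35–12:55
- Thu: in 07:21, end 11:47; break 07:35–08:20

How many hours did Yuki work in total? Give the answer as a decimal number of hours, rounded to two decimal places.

27.27 hours

Mon: 10:14–18:04 = 7 h 50 min; less 60 min break → 6 h 50 min
Tue: 09:46–18:06 = 8 h 20 min
Wed: 10:01–18:46 = 8 h 45 min; less 20 min break → 8 h 25 min
Thu: 07:21–11:47 = 4 h 26 min; less 45 min break → 3 h 41 min
Total: 6 h 50 min + 8 h 20 min + 8 h 25 min + 3 h 41 min = 27 h 16 min.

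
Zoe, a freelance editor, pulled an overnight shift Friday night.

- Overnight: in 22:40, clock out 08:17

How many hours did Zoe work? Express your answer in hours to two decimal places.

9.62 hours

Overnight: 22:40 → midnight = 1 h 20 min; midnight → 08:17 = 8 h 17 min; span 9 h 37 min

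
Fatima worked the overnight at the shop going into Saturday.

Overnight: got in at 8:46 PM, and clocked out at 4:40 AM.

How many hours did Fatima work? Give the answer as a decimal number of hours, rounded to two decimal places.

Overnight: 8:46 PM → midnight = 3 h 14 min; midnight → 4:40 AM = 4 h 40 min; span 7 h 54 min

7.90 hours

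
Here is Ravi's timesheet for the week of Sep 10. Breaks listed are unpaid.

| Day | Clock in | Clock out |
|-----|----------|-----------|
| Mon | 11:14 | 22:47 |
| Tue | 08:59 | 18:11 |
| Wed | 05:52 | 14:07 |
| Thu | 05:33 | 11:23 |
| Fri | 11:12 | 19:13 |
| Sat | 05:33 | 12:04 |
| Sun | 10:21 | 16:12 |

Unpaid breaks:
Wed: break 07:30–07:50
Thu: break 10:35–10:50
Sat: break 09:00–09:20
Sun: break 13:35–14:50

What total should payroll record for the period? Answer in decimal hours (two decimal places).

53.05 hours

Mon: 11:14–22:47 = 11 h 33 min
Tue: 08:59–18:11 = 9 h 12 min
Wed: 05:52–14:07 = 8 h 15 min; less 20 min break → 7 h 55 min
Thu: 05:33–11:23 = 5 h 50 min; less 15 min break → 5 h 35 min
Fri: 11:12–19:13 = 8 h 1 min
Sat: 05:33–12:04 = 6 h 31 min; less 20 min break → 6 h 11 min
Sun: 10:21–16:12 = 5 h 51 min; less 75 min break → 4 h 36 min
Total: 11 h 33 min + 9 h 12 min + 7 h 55 min + 5 h 35 min + 8 h 1 min + 6 h 11 min + 4 h 36 min = 53 h 3 min.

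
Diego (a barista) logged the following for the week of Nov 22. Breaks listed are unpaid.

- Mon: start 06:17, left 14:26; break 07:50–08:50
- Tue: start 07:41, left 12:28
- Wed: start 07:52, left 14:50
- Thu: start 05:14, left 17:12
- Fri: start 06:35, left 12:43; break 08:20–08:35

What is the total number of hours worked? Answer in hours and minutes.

36 h 45 min

Mon: 06:17–14:26 = 8 h 9 min; less 60 min break → 7 h 9 min
Tue: 07:41–12:28 = 4 h 47 min
Wed: 07:52–14:50 = 6 h 58 min
Thu: 05:14–17:12 = 11 h 58 min
Fri: 06:35–12:43 = 6 h 8 min; less 15 min break → 5 h 53 min
Total: 7 h 9 min + 4 h 47 min + 6 h 58 min + 11 h 58 min + 5 h 53 min = 36 h 45 min.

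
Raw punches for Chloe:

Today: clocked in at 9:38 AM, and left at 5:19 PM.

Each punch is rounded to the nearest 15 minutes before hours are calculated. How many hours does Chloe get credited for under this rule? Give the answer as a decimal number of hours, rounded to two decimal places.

7.50 hours

Today: in 9:38 AM→9:45 AM, out 5:19 PM→5:15 PM; 7 h 30 min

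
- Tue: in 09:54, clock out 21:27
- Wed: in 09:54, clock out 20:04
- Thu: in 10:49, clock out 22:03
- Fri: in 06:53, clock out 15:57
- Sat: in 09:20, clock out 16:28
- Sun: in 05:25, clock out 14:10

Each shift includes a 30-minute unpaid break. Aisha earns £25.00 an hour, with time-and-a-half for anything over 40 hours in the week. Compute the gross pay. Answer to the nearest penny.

£1558.75

Tue: 09:54–21:27 = 11 h 33 min; less 30 min break → 11 h 3 min
Wed: 09:54–20:04 = 10 h 10 min; less 30 min break → 9 h 40 min
Thu: 10:49–22:03 = 11 h 14 min; less 30 min break → 10 h 44 min
Fri: 06:53–15:57 = 9 h 4 min; less 30 min break → 8 h 34 min
Sat: 09:20–16:28 = 7 h 8 min; less 30 min break → 6 h 38 min
Sun: 05:25–14:10 = 8 h 45 min; less 30 min break → 8 h 15 min
Total worked: 54 h 54 min = 3294 min.
Regular 40 h 0 min = 2400 min at £25.00/h; overtime 14 h 54 min = 894 min at £37.50/h.
Pay = (2400 × £25.00 + 894 × £37.50) ÷ 60 = £1558.75.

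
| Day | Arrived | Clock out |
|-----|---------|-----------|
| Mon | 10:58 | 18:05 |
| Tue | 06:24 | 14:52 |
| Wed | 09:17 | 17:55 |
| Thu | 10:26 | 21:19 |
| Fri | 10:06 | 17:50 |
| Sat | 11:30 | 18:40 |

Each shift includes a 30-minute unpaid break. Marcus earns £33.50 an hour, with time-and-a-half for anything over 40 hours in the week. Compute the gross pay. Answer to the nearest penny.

Mon: 10:58–18:05 = 7 h 7 min; less 30 min break → 6 h 37 min
Tue: 06:24–14:52 = 8 h 28 min; less 30 min break → 7 h 58 min
Wed: 09:17–17:55 = 8 h 38 min; less 30 min break → 8 h 8 min
Thu: 10:26–21:19 = 10 h 53 min; less 30 min break → 10 h 23 min
Fri: 10:06–17:50 = 7 h 44 min; less 30 min break → 7 h 14 min
Sat: 11:30–18:40 = 7 h 10 min; less 30 min break → 6 h 40 min
Total worked: 47 h 0 min = 2820 min.
Regular 40 h 0 min = 2400 min at £33.50/h; overtime 7 h 0 min = 420 min at £50.25/h.
Pay = (2400 × £33.50 + 420 × £50.25) ÷ 60 = £1691.75.

£1691.75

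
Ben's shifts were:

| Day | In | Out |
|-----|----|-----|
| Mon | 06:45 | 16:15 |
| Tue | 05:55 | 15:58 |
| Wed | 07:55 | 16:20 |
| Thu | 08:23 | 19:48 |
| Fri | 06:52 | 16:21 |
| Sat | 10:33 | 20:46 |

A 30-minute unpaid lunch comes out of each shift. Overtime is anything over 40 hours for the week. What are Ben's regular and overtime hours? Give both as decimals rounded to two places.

Mon: 06:45–16:15 = 9 h 30 min; less 30 min break → 9 h 0 min
Tue: 05:55–15:58 = 10 h 3 min; less 30 min break → 9 h 33 min
Wed: 07:55–16:20 = 8 h 25 min; less 30 min break → 7 h 55 min
Thu: 08:23–19:48 = 11 h 25 min; less 30 min break → 10 h 55 min
Fri: 06:52–16:21 = 9 h 29 min; less 30 min break → 8 h 59 min
Sat: 10:33–20:46 = 10 h 13 min; less 30 min break → 9 h 43 min
Total worked: 56 h 5 min = 56.08 h.
Threshold 40 h → overtime 16 h 5 min, regular 40 h 0 min.

Regular 40.00 hours, overtime 16.08 hours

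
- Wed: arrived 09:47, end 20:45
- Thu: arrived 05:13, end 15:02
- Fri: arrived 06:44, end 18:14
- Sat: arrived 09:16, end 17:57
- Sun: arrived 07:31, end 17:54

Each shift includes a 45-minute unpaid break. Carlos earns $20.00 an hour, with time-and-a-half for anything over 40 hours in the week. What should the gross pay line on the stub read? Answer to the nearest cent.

$1028.00

Wed: 09:47–20:45 = 10 h 58 min; less 45 min break → 10 h 13 min
Thu: 05:13–15:02 = 9 h 49 min; less 45 min break → 9 h 4 min
Fri: 06:44–18:14 = 11 h 30 min; less 45 min break → 10 h 45 min
Sat: 09:16–17:57 = 8 h 41 min; less 45 min break → 7 h 56 min
Sun: 07:31–17:54 = 10 h 23 min; less 45 min break → 9 h 38 min
Total worked: 47 h 36 min = 2856 min.
Regular 40 h 0 min = 2400 min at $20.00/h; overtime 7 h 36 min = 456 min at $30.00/h.
Pay = (2400 × $20.00 + 456 × $30.00) ÷ 60 = $1028.00.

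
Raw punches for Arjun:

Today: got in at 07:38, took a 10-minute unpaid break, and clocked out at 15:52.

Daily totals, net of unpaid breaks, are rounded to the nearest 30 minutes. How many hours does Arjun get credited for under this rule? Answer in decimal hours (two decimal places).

8.00 hours

Today: 07:38–15:52 = 8 h 14 min − 10 min = 8 h 4 min → rounds to 8 h 0 min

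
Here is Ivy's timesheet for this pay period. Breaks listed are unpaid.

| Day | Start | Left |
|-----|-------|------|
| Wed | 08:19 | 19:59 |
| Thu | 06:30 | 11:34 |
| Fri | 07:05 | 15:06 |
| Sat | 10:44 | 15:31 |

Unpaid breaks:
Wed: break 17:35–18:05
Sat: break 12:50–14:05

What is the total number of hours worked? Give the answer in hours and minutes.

Wed: 08:19–19:59 = 11 h 40 min; less 30 min break → 11 h 10 min
Thu: 06:30–11:34 = 5 h 4 min
Fri: 07:05–15:06 = 8 h 1 min
Sat: 10:44–15:31 = 4 h 47 min; less 75 min break → 3 h 32 min
Total: 11 h 10 min + 5 h 4 min + 8 h 1 min + 3 h 32 min = 27 h 47 min.

27 h 47 min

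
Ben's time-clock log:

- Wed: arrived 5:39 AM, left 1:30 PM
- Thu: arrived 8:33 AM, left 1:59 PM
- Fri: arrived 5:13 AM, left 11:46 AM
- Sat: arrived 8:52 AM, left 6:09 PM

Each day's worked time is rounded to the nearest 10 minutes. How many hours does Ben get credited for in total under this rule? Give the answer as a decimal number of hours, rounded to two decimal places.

29.17 hours

Wed: 5:39 AM–1:30 PM = 7 h 51 min → rounds to 7 h 50 min
Thu: 8:33 AM–1:59 PM = 5 h 26 min → rounds to 5 h 30 min
Fri: 5:13 AM–11:46 AM = 6 h 33 min → rounds to 6 h 30 min
Sat: 8:52 AM–6:09 PM = 9 h 17 min → rounds to 9 h 20 min
Total credited: 29 h 10 min.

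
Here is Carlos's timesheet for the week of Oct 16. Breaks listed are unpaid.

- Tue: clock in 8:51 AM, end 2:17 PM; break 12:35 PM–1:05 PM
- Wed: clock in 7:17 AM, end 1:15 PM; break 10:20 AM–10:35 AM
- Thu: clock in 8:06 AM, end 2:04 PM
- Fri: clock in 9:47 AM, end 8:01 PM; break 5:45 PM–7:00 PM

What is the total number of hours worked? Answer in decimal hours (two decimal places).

25.60 hours

Tue: 8:51 AM–2:17 PM = 5 h 26 min; less 30 min break → 4 h 56 min
Wed: 7:17 AM–1:15 PM = 5 h 58 min; less 15 min break → 5 h 43 min
Thu: 8:06 AM–2:04 PM = 5 h 58 min
Fri: 9:47 AM–8:01 PM = 10 h 14 min; less 75 min break → 8 h 59 min
Total: 4 h 56 min + 5 h 43 min + 5 h 58 min + 8 h 59 min = 25 h 36 min.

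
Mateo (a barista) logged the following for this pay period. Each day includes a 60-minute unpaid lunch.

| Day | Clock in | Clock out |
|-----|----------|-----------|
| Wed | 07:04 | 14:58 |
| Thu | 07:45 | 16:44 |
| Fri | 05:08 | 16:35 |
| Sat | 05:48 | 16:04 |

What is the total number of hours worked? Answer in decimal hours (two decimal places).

Wed: 07:04–14:58 = 7 h 54 min; less 60 min break → 6 h 54 min
Thu: 07:45–16:44 = 8 h 59 min; less 60 min break → 7 h 59 min
Fri: 05:08–16:35 = 11 h 27 min; less 60 min break → 10 h 27 min
Sat: 05:48–16:04 = 10 h 16 min; less 60 min break → 9 h 16 min
Total: 6 h 54 min + 7 h 59 min + 10 h 27 min + 9 h 16 min = 34 h 36 min.

34.60 hours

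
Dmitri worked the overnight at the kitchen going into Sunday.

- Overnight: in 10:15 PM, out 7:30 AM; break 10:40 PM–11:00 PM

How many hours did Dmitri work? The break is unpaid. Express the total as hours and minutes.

8 h 55 min

Overnight: 10:15 PM → midnight = 1 h 45 min; midnight → 7:30 AM = 7 h 30 min; span 9 h 15 min; less 20 min break → 8 h 55 min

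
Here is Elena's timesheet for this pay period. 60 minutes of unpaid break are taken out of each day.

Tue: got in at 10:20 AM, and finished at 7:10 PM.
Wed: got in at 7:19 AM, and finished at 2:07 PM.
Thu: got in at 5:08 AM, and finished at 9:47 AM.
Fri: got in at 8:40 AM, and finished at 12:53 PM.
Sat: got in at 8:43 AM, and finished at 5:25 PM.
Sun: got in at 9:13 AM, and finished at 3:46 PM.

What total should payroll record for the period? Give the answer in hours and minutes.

33 h 45 min

Tue: 10:20 AM–7:10 PM = 8 h 50 min; less 60 min break → 7 h 50 min
Wed: 7:19 AM–2:07 PM = 6 h 48 min; less 60 min break → 5 h 48 min
Thu: 5:08 AM–9:47 AM = 4 h 39 min; less 60 min break → 3 h 39 min
Fri: 8:40 AM–12:53 PM = 4 h 13 min; less 60 min break → 3 h 13 min
Sat: 8:43 AM–5:25 PM = 8 h 42 min; less 60 min break → 7 h 42 min
Sun: 9:13 AM–3:46 PM = 6 h 33 min; less 60 min break → 5 h 33 min
Total: 7 h 50 min + 5 h 48 min + 3 h 39 min + 3 h 13 min + 7 h 42 min + 5 h 33 min = 33 h 45 min.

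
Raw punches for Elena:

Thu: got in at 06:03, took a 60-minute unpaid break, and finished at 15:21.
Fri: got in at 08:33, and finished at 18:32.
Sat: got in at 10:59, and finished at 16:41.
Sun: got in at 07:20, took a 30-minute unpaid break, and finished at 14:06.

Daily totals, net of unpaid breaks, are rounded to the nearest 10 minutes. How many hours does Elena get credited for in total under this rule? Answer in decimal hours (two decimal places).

30.33 hours

Thu: 06:03–15:21 = 9 h 18 min − 60 min = 8 h 18 min → rounds to 8 h 20 min
Fri: 08:33–18:32 = 9 h 59 min → rounds to 10 h 0 min
Sat: 10:59–16:41 = 5 h 42 min → rounds to 5 h 40 min
Sun: 07:20–14:06 = 6 h 46 min − 30 min = 6 h 16 min → rounds to 6 h 20 min
Total credited: 30 h 20 min.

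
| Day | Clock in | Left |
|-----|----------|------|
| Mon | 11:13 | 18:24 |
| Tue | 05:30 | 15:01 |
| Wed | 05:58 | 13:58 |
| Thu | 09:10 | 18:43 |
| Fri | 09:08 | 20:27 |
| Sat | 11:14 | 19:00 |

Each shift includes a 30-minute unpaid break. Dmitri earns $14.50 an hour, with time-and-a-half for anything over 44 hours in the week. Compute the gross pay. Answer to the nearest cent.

Mon: 11:13–18:24 = 7 h 11 min; less 30 min break → 6 h 41 min
Tue: 05:30–15:01 = 9 h 31 min; less 30 min break → 9 h 1 min
Wed: 05:58–13:58 = 8 h 0 min; less 30 min break → 7 h 30 min
Thu: 09:10–18:43 = 9 h 33 min; less 30 min break → 9 h 3 min
Fri: 09:08–20:27 = 11 h 19 min; less 30 min break → 10 h 49 min
Sat: 11:14–19:00 = 7 h 46 min; less 30 min break → 7 h 16 min
Total worked: 50 h 20 min = 3020 min.
Regular 44 h 0 min = 2640 min at $14.50/h; overtime 6 h 20 min = 380 min at $21.75/h.
Pay = (2640 × $14.50 + 380 × $21.75) ÷ 60 = $775.75.

$775.75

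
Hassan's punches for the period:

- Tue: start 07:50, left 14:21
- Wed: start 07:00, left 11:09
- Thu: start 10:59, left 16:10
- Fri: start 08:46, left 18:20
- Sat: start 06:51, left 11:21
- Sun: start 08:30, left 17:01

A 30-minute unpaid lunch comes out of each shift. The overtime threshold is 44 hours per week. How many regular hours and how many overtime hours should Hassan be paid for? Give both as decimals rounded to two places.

Regular 35.43 hours, overtime 0.00 hours

Tue: 07:50–14:21 = 6 h 31 min; less 30 min break → 6 h 1 min
Wed: 07:00–11:09 = 4 h 9 min; less 30 min break → 3 h 39 min
Thu: 10:59–16:10 = 5 h 11 min; less 30 min break → 4 h 41 min
Fri: 08:46–18:20 = 9 h 34 min; less 30 min break → 9 h 4 min
Sat: 06:51–11:21 = 4 h 30 min; less 30 min break → 4 h 0 min
Sun: 08:30–17:01 = 8 h 31 min; less 30 min break → 8 h 1 min
Total worked: 35 h 26 min = 35.43 h.
Threshold 44 h → overtime 0 h 0 min, regular 35 h 26 min.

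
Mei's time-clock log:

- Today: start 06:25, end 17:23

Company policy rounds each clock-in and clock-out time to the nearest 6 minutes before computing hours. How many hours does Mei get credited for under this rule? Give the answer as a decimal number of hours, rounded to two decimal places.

Today: in 06:25→06:24, out 17:23→17:24; 11 h 0 min

11.00 hours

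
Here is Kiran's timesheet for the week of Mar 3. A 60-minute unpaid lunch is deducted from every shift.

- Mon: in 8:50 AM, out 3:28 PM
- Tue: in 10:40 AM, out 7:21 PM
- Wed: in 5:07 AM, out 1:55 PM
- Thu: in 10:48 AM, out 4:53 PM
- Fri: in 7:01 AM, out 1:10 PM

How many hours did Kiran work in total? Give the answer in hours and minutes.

Mon: 8:50 AM–3:28 PM = 6 h 38 min; less 60 min break → 5 h 38 min
Tue: 10:40 AM–7:21 PM = 8 h 41 min; less 60 min break → 7 h 41 min
Wed: 5:07 AM–1:55 PM = 8 h 48 min; less 60 min break → 7 h 48 min
Thu: 10:48 AM–4:53 PM = 6 h 5 min; less 60 min break → 5 h 5 min
Fri: 7:01 AM–1:10 PM = 6 h 9 min; less 60 min break → 5 h 9 min
Total: 5 h 38 min + 7 h 41 min + 7 h 48 min + 5 h 5 min + 5 h 9 min = 31 h 21 min.

31 h 21 min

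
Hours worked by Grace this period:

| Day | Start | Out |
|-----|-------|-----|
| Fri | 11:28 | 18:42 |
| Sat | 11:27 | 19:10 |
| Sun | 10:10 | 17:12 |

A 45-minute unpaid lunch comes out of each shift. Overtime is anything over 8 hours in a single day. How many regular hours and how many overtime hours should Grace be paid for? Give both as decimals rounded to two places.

Fri: 11:28–18:42 = 7 h 14 min; less 45 min break → 6 h 29 min
Sat: 11:27–19:10 = 7 h 43 min; less 45 min break → 6 h 58 min
Sun: 10:10–17:12 = 7 h 2 min; less 45 min break → 6 h 17 min
Fri reg 6 h 29 min / OT 0 h 0 min; Sat reg 6 h 58 min / OT 0 h 0 min; Sun reg 6 h 17 min / OT 0 h 0 min.
Totals: regular 19 h 44 min, overtime 0 h 0 min.

Regular 19.73 hours, overtime 0.00 hours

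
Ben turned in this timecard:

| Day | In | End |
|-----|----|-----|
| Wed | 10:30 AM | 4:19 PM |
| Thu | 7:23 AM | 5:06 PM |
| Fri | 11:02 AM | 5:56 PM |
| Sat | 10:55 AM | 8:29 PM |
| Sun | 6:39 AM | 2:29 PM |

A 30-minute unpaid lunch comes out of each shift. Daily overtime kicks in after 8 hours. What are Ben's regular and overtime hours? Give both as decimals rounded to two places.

Regular 35.05 hours, overtime 2.28 hours

Wed: 10:30 AM–4:19 PM = 5 h 49 min; less 30 min break → 5 h 19 min
Thu: 7:23 AM–5:06 PM = 9 h 43 min; less 30 min break → 9 h 13 min
Fri: 11:02 AM–5:56 PM = 6 h 54 min; less 30 min break → 6 h 24 min
Sat: 10:55 AM–8:29 PM = 9 h 34 min; less 30 min break → 9 h 4 min
Sun: 6:39 AM–2:29 PM = 7 h 50 min; less 30 min break → 7 h 20 min
Wed reg 5 h 19 min / OT 0 h 0 min; Thu reg 8 h 0 min / OT 1 h 13 min; Fri reg 6 h 24 min / OT 0 h 0 min; Sat reg 8 h 0 min / OT 1 h 4 min; Sun reg 7 h 20 min / OT 0 h 0 min.
Totals: regular 35 h 3 min, overtime 2 h 17 min.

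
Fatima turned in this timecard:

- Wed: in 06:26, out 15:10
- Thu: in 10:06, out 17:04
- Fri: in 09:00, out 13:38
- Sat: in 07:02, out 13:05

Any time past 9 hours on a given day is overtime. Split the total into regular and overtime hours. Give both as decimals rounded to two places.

Regular 26.38 hours, overtime 0.00 hours

Wed: 06:26–15:10 = 8 h 44 min
Thu: 10:06–17:04 = 6 h 58 min
Fri: 09:00–13:38 = 4 h 38 min
Sat: 07:02–13:05 = 6 h 3 min
Wed reg 8 h 44 min / OT 0 h 0 min; Thu reg 6 h 58 min / OT 0 h 0 min; Fri reg 4 h 38 min / OT 0 h 0 min; Sat reg 6 h 3 min / OT 0 h 0 min.
Totals: regular 26 h 23 min, overtime 0 h 0 min.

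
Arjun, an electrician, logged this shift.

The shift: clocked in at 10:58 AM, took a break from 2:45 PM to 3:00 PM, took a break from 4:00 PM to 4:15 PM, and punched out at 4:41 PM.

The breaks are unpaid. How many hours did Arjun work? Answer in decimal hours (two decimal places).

5.22 hours

The shift: 10:58 AM–4:41 PM = 5 h 43 min; less 30 min break → 5 h 13 min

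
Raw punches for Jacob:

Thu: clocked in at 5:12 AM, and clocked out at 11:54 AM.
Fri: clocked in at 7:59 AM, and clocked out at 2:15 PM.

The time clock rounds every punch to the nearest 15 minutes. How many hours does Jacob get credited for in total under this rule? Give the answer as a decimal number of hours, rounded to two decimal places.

13.00 hours

Thu: in 5:12 AM→5:15 AM, out 11:54 AM→12:00 PM; 6 h 45 min
Fri: in 7:59 AM→8:00 AM, out 2:15 PM→2:15 PM; 6 h 15 min
Total credited: 13 h 0 min.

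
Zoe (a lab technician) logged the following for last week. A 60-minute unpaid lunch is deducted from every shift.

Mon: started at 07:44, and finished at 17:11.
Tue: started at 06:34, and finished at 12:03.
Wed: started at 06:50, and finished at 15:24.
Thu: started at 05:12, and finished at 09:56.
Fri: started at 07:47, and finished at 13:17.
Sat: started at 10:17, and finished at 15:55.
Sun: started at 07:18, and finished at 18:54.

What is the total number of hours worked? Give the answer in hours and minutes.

43 h 58 min

Mon: 07:44–17:11 = 9 h 27 min; less 60 min break → 8 h 27 min
Tue: 06:34–12:03 = 5 h 29 min; less 60 min break → 4 h 29 min
Wed: 06:50–15:24 = 8 h 34 min; less 60 min break → 7 h 34 min
Thu: 05:12–09:56 = 4 h 44 min; less 60 min break → 3 h 44 min
Fri: 07:47–13:17 = 5 h 30 min; less 60 min break → 4 h 30 min
Sat: 10:17–15:55 = 5 h 38 min; less 60 min break → 4 h 38 min
Sun: 07:18–18:54 = 11 h 36 min; less 60 min break → 10 h 36 min
Total: 8 h 27 min + 4 h 29 min + 7 h 34 min + 3 h 44 min + 4 h 30 min + 4 h 38 min + 10 h 36 min = 43 h 58 min.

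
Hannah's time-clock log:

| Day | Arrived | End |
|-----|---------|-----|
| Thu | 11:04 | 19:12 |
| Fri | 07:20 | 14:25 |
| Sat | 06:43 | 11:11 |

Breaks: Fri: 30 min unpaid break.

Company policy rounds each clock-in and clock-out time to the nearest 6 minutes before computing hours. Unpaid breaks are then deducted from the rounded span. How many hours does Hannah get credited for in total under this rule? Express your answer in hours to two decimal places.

Thu: in 11:04→11:06, out 19:12→19:12; 8 h 6 min
Fri: in 07:20→07:18, out 14:25→14:24; 7 h 6 min − 30 min = 6 h 36 min
Sat: in 06:43→06:42, out 11:11→11:12; 4 h 30 min
Total credited: 19 h 12 min.

19.20 hours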